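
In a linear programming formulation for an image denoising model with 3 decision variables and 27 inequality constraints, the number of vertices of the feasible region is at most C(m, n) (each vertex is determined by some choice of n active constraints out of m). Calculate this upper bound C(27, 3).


Each vertex corresponds to some choice of n active constraints out of m, so the number of vertices is at most C(m, n) = m! / (n!(m-n)!).
m = 27, n = 3
Numerator: 27 * 26 * 25
Denominator: 3! = 6
C(27, 3) = 2925


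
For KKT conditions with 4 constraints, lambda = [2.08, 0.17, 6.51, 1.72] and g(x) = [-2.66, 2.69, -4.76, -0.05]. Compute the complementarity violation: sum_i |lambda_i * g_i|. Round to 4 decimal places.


KKT complementary slackness check:
lambda_1 * g_1 = 2.08 * -2.66 = -5.5328
lambda_2 * g_2 = 0.17 * 2.69 = 0.4573
lambda_3 * g_3 = 6.51 * -4.76 = -30.9876
lambda_4 * g_4 = 1.72 * -0.05 = -0.086
Total violation = 5.5328 + 0.4573 + 30.9876 + 0.086 = 37.0637


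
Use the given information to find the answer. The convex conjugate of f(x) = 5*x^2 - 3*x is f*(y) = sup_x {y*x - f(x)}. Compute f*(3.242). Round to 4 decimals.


f*(y) = sup_x {y*x - a*x^2 - b*x} = sup_x {(y-b)*x - a*x^2}
FOC: (y - b) - 2a*x = 0 => x* = (y - b)/(2a)
x* = (3.242 + 3)/(2*5) = 0.6242
f*(3.242) = (y-b)^2/(4a) = (3.242 + 3)^2/(4*5)
= 38.9626/20 = 1.9481


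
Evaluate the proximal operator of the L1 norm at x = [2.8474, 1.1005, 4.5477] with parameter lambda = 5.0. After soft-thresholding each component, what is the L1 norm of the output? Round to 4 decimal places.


Soft-thresholding with lambda = 5.0:
prox(2.8474) = sign(2.8474)*max(|2.8474| - 5.0, 0) = 0.0
prox(1.1005) = sign(1.1005)*max(|1.1005| - 5.0, 0) = 0.0
prox(4.5477) = sign(4.5477)*max(|4.5477| - 5.0, 0) = 0.0
prox(x) = [0.0, 0.0, 0.0]
||prox(x)||_1 = 0.0 + 0.0 + 0.0 = 0.0


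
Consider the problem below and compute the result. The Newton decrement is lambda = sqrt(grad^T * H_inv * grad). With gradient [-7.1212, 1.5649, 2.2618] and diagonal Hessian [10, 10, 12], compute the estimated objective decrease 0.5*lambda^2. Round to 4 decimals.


Step 1: H is diagonal, so H^(-1) * g = [-0.7121, 0.1565, 0.1885].
Step 2: g^T H^(-1) g = sum_i g_i^2 / H_ii
  = (-7.1212)^2/10 + (1.5649)^2/10 + (2.2618)^2/12
  = 5.0711 + 0.2449 + 0.4263 = 5.7424
Step 3: Objective decrease = 0.5 * g^T H^(-1) g = 2.8712


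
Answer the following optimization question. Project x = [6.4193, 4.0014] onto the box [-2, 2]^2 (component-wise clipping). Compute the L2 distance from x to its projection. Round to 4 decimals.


Project each component onto [-2, 2].
clip(6.4193) = 2.0, clip(4.0014) = 2.0
Projection = [2.0, 2.0]
Squared diffs: [19.5302, 4.0056]
Distance = sqrt(23.5358) = 4.8514


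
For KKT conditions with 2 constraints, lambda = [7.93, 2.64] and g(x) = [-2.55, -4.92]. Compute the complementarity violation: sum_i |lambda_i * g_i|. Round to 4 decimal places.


KKT complementary slackness check:
lambda_1 * g_1 = 7.93 * -2.55 = -20.2215
lambda_2 * g_2 = 2.64 * -4.92 = -12.9888
Total violation = 20.2215 + 12.9888 = 33.2103


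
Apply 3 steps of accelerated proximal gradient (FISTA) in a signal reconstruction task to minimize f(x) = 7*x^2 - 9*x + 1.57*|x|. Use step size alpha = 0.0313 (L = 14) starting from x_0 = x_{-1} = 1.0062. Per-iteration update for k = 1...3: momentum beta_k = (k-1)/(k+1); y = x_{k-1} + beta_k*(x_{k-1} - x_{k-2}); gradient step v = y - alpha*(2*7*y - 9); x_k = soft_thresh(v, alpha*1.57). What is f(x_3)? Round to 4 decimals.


FISTA on f(x) = 7*x^2 - 9*x + 1.57*|x|
L = 14, alpha = 0.0313
Iteration 1: beta = 0.0, y = 1.0062 + 0.0*(1.0062 - 1.0062) = 1.0062
  grad(y) = 5.0868, v = y - alpha*grad = 0.847
  prox(v) = soft_thresh(0.847, 0.0491) = 0.7978
Iteration 2: beta = 0.3333, y = 0.7978 + 0.3333*(0.7978 - 1.0062) = 0.7284
  grad(y) = 1.1975, v = y - alpha*grad = 0.6909
  prox(v) = soft_thresh(0.6909, 0.0491) = 0.6418
Iteration 3: beta = 0.5, y = 0.6418 + 0.5*(0.6418 - 0.7978) = 0.5637
  grad(y) = -1.1078, v = y - alpha*grad = 0.5984
  prox(v) = soft_thresh(0.5984, 0.0491) = 0.5493
f(x_3) = 7*0.5493^2 - 9*0.5493 + 1.57*|0.5493| = -1.9692


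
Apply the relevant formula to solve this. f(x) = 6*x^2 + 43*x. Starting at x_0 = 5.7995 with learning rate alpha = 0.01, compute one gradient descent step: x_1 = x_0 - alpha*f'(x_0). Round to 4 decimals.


We compute the gradient at x_0 and apply the update.
f'(x) = 12*x + 43
f'(5.7995) = 12*5.7995 + 43 = 112.594
x_1 = 5.7995 - 0.01*112.594 = 4.6736


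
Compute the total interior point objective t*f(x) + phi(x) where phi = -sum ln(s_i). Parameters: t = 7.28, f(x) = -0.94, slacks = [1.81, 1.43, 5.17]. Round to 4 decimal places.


Step 1: Compute log-barrier.
ln values: [0.5933, 0.3577, 1.6429]
phi = -(0.5933 + 0.3577 + 1.6429) = -2.5939
Step 2: Compute augmented objective.
t*f(x) = 7.28*-0.94 = -6.8432
Total = -6.8432 - 2.5939 = -9.4371


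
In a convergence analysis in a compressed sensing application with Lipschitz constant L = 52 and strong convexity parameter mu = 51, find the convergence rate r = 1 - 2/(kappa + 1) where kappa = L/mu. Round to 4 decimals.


Step 1: Compute the condition number.
kappa = L/mu = 52/51 = 1.0196
Step 2: Compute the convergence rate.
r = 1 - 2/(kappa + 1) = 1 - 2*mu/(L + mu) = (L - mu)/(L + mu) = 1/103 = 0.0097


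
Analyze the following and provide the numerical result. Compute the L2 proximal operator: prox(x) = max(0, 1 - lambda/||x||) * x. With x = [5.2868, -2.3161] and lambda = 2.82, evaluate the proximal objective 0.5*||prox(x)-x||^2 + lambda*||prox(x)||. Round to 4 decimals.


Step 1: Compute ||x||.
||x|| = 5.7719
Step 2: Compute scaling factor.
scale = max(0, 1 - 2.82/5.7719) = 0.5114
Step 3: prox(x) = [2.7038, -1.1845]
||prox(x)|| = 2.9519
Step 4: Proximal objective.
0.5*||prox-x||^2 = 3.9762
lambda*||prox|| = 8.3244
Total = 12.3005


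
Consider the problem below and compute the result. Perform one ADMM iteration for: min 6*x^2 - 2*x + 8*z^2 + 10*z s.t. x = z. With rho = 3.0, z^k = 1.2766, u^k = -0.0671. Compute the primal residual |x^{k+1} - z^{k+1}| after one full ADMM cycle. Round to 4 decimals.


ADMM iteration with rho = 3.0, z^k = 1.2766, u^k = -0.0671
Step 1: x-update.
Minimize 6*x^2 - 2*x + (3.0/2)*(x - 1.2766 - 0.0671)^2
FOC: (2*6 + 3.0)*x = 2 + 3.0*(1.2766 + 0.0671)
x^{k+1} = 0.4021
Step 2: z-update.
Minimize 8*z^2 + 10*z + (3.0/2)*(0.4021 - z - 0.0671)^2
FOC: (2*8 + 3.0)*z = -10 + 3.0*(0.4021 - 0.0671)
z^{k+1} = -0.4734
Step 3: u-update.
u^{k+1} = -0.0671 + 0.4021 + 0.4734 = 0.8084
Step 4: Primal residual = |0.4021 + 0.4734| = 0.8755


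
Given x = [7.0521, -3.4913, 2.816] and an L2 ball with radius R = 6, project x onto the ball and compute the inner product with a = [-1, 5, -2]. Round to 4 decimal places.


Step 1: Compute ||x|| (intermediates to 6 decimals).
||x|| = sqrt(7.0521^2 + (-3.4913)^2 + 2.816^2) = 8.3577
Step 2: Project.
Since ||x|| > R, scale = R/||x|| = 6/8.3577 = 0.717901, proj(x) = scale * x
proj(x) = [5.06271, -2.506408, 2.021609]
Step 3: Dot product.
a^T * proj(x) = -1*5.06271 + 5*(-2.506408) - 2*2.021609 = -21.638


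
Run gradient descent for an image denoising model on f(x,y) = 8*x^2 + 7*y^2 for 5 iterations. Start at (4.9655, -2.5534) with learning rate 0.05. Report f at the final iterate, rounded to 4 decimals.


Gradient descent on f(x,y) = 8*x^2 + 7*y^2.
Starting point: (4.9655, -2.5534), alpha = 0.05
Step 1: grad_x = 2*8*4.9655 = 79.448, grad_y = 2*7*-2.5534 = -35.7476
  x_1 = 4.9655 - 0.05*79.448 = 0.9931
  y_1 = -2.5534 - 0.05*-35.7476 = -0.766
Step 2: grad_x = 2*8*0.9931 = 15.8896, grad_y = 2*7*-0.766 = -10.7243
  x_2 = 0.9931 - 0.05*15.8896 = 0.1986
  y_2 = -0.766 - 0.05*-10.7243 = -0.2298
Step 3: grad_x = 2*8*0.1986 = 3.1779, grad_y = 2*7*-0.2298 = -3.2173
  x_3 = 0.1986 - 0.05*3.1779 = 0.0397
  y_3 = -0.2298 - 0.05*-3.2173 = -0.0689
Step 4: grad_x = 2*8*0.0397 = 0.6356, grad_y = 2*7*-0.0689 = -0.9652
  x_4 = 0.0397 - 0.05*0.6356 = 0.0079
  y_4 = -0.0689 - 0.05*-0.9652 = -0.0207
Step 5: grad_x = 2*8*0.0079 = 0.1271, grad_y = 2*7*-0.0207 = -0.2896
  x_5 = 0.0079 - 0.05*0.1271 = 0.0016
  y_5 = -0.0207 - 0.05*-0.2896 = -0.0062
f(0.0016, -0.0062) = 8*0.0016^2 + 7*(-0.0062)^2 = 0.0003


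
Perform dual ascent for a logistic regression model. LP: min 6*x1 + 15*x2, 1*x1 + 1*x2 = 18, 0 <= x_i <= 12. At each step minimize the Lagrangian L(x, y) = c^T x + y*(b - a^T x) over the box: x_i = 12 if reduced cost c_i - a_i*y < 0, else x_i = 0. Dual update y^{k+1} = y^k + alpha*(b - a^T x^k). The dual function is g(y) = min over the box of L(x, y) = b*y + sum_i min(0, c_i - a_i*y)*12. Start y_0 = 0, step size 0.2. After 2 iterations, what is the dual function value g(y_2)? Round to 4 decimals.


Dual ascent for LP: min 6*x1 + 15*x2, 1*x1 + 1*x2 = 18, 0 <= x_i <= 12
Step 1: y^k = 0.0, reduced costs: (6.0, 15.0)
  x^k = (0.0, 0.0), subgradient = b - a^T x = 18.0
  y^{k+1} = 0.0 + 0.2*18.0 = 3.6
Step 2: y^k = 3.6, reduced costs: (2.4, 11.4)
  x^k = (0.0, 0.0), subgradient = b - a^T x = 18.0
  y^{k+1} = 3.6 + 0.2*18.0 = 7.2
Dual objective at y_2 = 7.2: reduced costs (-1.2, 7.8), box minimizer x = (12.0, 0.0)
g(y_2) = b*y + (c1 - a1*y)*x1 + (c2 - a2*y)*x2 = 18*7.2 + (-1.2)*12.0 + 7.8*0.0 = 129.6 - 14.4 + 0.0 = 115.2


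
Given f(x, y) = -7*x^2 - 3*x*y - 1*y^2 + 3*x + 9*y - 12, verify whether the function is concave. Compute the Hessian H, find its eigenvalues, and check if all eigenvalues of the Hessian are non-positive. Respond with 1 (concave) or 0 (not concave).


The Hessian of f(x,y) = -7*x^2 - 3*x*y - 1*y^2 + 3*x + 9*y - 12 is:
H = [[-14, -3], [-3, -2]]
Trace = -14 - 2 = -16
Determinant = -14*-2 - (-3)^2 = 19
Discriminant = (-16)^2 - 4*19 = 180.0
Eigenvalues: lambda_1 = -14.7082, lambda_2 = -1.2918
The function is concave.

1


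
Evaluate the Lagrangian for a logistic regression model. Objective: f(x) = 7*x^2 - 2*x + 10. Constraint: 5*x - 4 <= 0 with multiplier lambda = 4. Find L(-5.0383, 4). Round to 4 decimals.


Step 1: Evaluate f(x).
f(-5.0383) = 7*(-5.0383)^2 - 2*(-5.0383) + 10 = 197.7679
Step 2: Evaluate g(x).
g(-5.0383) = 5*-5.0383 - 4 = -29.1915
Step 3: Compute Lagrangian.
L = 197.7679 + 4*-29.1915 = 81.0019


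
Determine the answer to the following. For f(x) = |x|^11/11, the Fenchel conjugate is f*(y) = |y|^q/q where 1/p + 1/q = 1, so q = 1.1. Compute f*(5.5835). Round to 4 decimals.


The conjugate exponent q satisfies 1/p + 1/q = 1.
p = 11, so q = 11/(11 - 1) = 1.1
|y|^q = 5.5835^1.1 = 6.6313
f*(5.5835) = 6.6313 / 1.1 = 6.0284


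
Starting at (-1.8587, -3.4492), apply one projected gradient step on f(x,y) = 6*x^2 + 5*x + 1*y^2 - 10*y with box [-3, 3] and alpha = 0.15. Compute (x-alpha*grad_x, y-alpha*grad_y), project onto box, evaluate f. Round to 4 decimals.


Step 1: Compute gradient at (-1.8587, -3.4492).
grad_x = 2*6*-1.8587 + 5 = -17.3044
grad_y = 2*1*-3.4492 - 10 = -16.8984
Step 2: Gradient step.
x_raw = -1.8587 - 0.15*-17.3044 = 0.737
y_raw = -3.4492 - 0.15*-16.8984 = -0.9144
Step 3: Project onto [-3, 3].
x_proj = clip(0.737) = 0.737
y_proj = clip(-0.9144) = -0.9144
Step 4: Evaluate f.
f(0.737, -0.9144) = 16.9241


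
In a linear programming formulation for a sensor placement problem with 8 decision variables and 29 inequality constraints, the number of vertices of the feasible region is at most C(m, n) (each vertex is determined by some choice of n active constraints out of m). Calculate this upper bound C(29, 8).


Each vertex corresponds to some choice of n active constraints out of m, so the number of vertices is at most C(m, n) = m! / (n!(m-n)!).
m = 29, n = 8
Numerator: 29 * 28 * 27 * 26 * 25 * 24 * 23 * 22
Denominator: 8! = 40320
C(29, 8) = 4292145


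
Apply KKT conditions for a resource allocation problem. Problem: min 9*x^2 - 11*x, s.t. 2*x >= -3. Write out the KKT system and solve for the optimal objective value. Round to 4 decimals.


Step 1: Try lambda = 0 (constraint inactive).
Stationarity: 2*9*x - 11 = 0
x* = 11/(2*9) = 11/18 = 0.6111 (rounded; the exact value 11/18 is used below)
Check constraint: 2*0.6111 = 1.2222 >= -3 -- satisfied.
Step 2: Compute optimal value.
f(x*) = 9*(11/18)^2 - 11*(11/18) = -3.3611


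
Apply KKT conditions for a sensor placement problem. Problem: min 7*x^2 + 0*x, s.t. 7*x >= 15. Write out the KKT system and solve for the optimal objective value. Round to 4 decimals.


Step 1: Try lambda = 0 (constraint inactive).
x_unc = 0/(2*7) = 0.0
Check: 7*0.0 = 0.0 < 15 -- violated!
Step 2: Constraint must be active: 7*x = 15
x* = 15/7 = 2.1429 (rounded; the exact value 15/7 is used below)
lambda = (2*7*(15/7) + 0)/7 = 4.2857
Step 3: Compute optimal value.
f(x*) = 7*(15/7)^2 + 0*(15/7) = 32.1429


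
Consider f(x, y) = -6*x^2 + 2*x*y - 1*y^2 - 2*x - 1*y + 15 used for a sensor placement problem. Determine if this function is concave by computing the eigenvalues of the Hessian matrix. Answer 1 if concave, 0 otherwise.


The Hessian of f(x,y) = -6*x^2 + 2*x*y - 1*y^2 - 2*x - 1*y + 15 is:
H = [[-12, 2], [2, -2]]
Trace = -12 - 2 = -14
Determinant = -12*-2 - (2)^2 = 20
Discriminant = (-14)^2 - 4*20 = 116.0
Eigenvalues: lambda_1 = -12.3852, lambda_2 = -1.6148
The function is concave.

1


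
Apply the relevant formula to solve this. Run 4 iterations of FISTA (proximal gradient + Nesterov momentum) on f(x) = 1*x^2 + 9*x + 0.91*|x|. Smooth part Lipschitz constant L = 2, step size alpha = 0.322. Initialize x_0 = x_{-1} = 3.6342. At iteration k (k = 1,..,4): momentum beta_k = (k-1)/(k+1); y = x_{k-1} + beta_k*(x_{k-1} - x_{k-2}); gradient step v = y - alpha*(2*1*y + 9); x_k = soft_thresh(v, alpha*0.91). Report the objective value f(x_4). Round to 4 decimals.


FISTA on f(x) = 1*x^2 + 9*x + 0.91*|x|
L = 2, alpha = 0.322
Iteration 1: beta = 0.0, y = 3.6342 + 0.0*(3.6342 - 3.6342) = 3.6342
  grad(y) = 16.2684, v = y - alpha*grad = -1.6042
  prox(v) = soft_thresh(-1.6042, 0.293) = -1.3112
Iteration 2: beta = 0.3333, y = -1.3112 + 0.3333*(-1.3112 - 3.6342) = -2.9597
  grad(y) = 3.0807, v = y - alpha*grad = -3.9516
  prox(v) = soft_thresh(-3.9516, 0.293) = -3.6586
Iteration 3: beta = 0.5, y = -3.6586 + 0.5*(-3.6586 + 1.3112) = -4.8323
  grad(y) = -0.6647, v = y - alpha*grad = -4.6183
  prox(v) = soft_thresh(-4.6183, 0.293) = -4.3253
Iteration 4: beta = 0.6, y = -4.3253 + 0.6*(-4.3253 + 3.6586) = -4.7253
  grad(y) = -0.4506, v = y - alpha*grad = -4.5802
  prox(v) = soft_thresh(-4.5802, 0.293) = -4.2872
f(x_4) = 1*(-4.2872)^2 + 9*(-4.2872) + 0.91*|-4.2872| = -16.3034


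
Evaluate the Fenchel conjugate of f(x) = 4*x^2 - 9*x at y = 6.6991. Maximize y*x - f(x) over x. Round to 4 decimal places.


f*(y) = sup_x {y*x - a*x^2 - b*x} = sup_x {(y-b)*x - a*x^2}
FOC: (y - b) - 2a*x = 0 => x* = (y - b)/(2a)
x* = (6.6991 + 9)/(2*4) = 1.9624
f*(6.6991) = (y-b)^2/(4a) = (6.6991 + 9)^2/(4*4)
= 246.4617/16 = 15.4039


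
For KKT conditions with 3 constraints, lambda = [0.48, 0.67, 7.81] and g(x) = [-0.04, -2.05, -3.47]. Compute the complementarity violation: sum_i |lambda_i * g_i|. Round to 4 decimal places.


KKT complementary slackness check:
lambda_1 * g_1 = 0.48 * -0.04 = -0.0192
lambda_2 * g_2 = 0.67 * -2.05 = -1.3735
lambda_3 * g_3 = 7.81 * -3.47 = -27.1007
Total violation = 0.0192 + 1.3735 + 27.1007 = 28.4934


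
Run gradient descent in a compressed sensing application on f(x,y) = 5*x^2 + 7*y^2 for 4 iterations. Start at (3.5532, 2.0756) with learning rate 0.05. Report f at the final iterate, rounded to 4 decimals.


Gradient descent on f(x,y) = 5*x^2 + 7*y^2.
Starting point: (3.5532, 2.0756), alpha = 0.05
Step 1: grad_x = 2*5*3.5532 = 35.532, grad_y = 2*7*2.0756 = 29.0584
  x_1 = 3.5532 - 0.05*35.532 = 1.7766
  y_1 = 2.0756 - 0.05*29.0584 = 0.6227
Step 2: grad_x = 2*5*1.7766 = 17.766, grad_y = 2*7*0.6227 = 8.7175
  x_2 = 1.7766 - 0.05*17.766 = 0.8883
  y_2 = 0.6227 - 0.05*8.7175 = 0.1868
Step 3: grad_x = 2*5*0.8883 = 8.883, grad_y = 2*7*0.1868 = 2.6153
  x_3 = 0.8883 - 0.05*8.883 = 0.4442
  y_3 = 0.1868 - 0.05*2.6153 = 0.056
Step 4: grad_x = 2*5*0.4442 = 4.4415, grad_y = 2*7*0.056 = 0.7846
  x_4 = 0.4442 - 0.05*4.4415 = 0.2221
  y_4 = 0.056 - 0.05*0.7846 = 0.0168
f(0.2221, 0.0168) = 5*0.2221^2 + 7*0.0168^2 = 0.2486


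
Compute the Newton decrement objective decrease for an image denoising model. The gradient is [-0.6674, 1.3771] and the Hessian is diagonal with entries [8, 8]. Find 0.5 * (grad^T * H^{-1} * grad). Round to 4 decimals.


Step 1: H is diagonal, so H^(-1) * g = [-0.0834, 0.1721].
Step 2: g^T H^(-1) g = sum_i g_i^2 / H_ii
  = (-0.6674)^2/8 + (1.3771)^2/8
  = 0.0557 + 0.2371 = 0.2927
Step 3: Objective decrease = 0.5 * g^T H^(-1) g = 0.1464


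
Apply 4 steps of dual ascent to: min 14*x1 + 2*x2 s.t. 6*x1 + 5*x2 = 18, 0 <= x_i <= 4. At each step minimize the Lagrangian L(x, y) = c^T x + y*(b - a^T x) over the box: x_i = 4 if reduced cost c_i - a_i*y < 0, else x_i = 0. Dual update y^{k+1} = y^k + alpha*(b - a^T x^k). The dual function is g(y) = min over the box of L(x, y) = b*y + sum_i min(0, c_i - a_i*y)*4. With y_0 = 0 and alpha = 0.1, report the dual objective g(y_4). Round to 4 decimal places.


Dual ascent for LP: min 14*x1 + 2*x2, 6*x1 + 5*x2 = 18, 0 <= x_i <= 4
Step 1: y^k = 0.0, reduced costs: (14.0, 2.0)
  x^k = (0.0, 0.0), subgradient = b - a^T x = 18.0
  y^{k+1} = 0.0 + 0.1*18.0 = 1.8
Step 2: y^k = 1.8, reduced costs: (3.2, -7.0)
  x^k = (0.0, 4.0), subgradient = b - a^T x = -2.0
  y^{k+1} = 1.8 + 0.1*-2.0 = 1.6
Step 3: y^k = 1.6, reduced costs: (4.4, -6.0)
  x^k = (0.0, 4.0), subgradient = b - a^T x = -2.0
  y^{k+1} = 1.6 + 0.1*-2.0 = 1.4
Step 4: y^k = 1.4, reduced costs: (5.6, -5.0)
  x^k = (0.0, 4.0), subgradient = b - a^T x = -2.0
  y^{k+1} = 1.4 + 0.1*-2.0 = 1.2
Dual objective at y_4 = 1.2: reduced costs (6.8, -4.0), box minimizer x = (0.0, 4.0)
g(y_4) = b*y + (c1 - a1*y)*x1 + (c2 - a2*y)*x2 = 18*1.2 + 6.8*0.0 + (-4.0)*4.0 = 21.6 + 0.0 - 16.0 = 5.6


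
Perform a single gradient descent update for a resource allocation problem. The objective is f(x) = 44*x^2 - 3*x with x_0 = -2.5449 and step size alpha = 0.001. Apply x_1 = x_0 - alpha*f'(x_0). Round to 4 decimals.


We compute the gradient at x_0 and apply the update.
f'(x) = 88*x - 3
f'(-2.5449) = 88*-2.5449 - 3 = -226.9512
x_1 = -2.5449 - 0.001*-226.9512 = -2.3179


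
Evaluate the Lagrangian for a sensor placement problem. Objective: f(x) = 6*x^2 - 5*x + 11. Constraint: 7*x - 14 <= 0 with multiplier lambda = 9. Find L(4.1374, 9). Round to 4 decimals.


Step 1: Evaluate f(x).
f(4.1374) = 6*4.1374^2 - 5*4.1374 + 11 = 93.0215
Step 2: Evaluate g(x).
g(4.1374) = 7*4.1374 - 14 = 14.9618
Step 3: Compute Lagrangian.
L = 93.0215 + 9*14.9618 = 227.6777


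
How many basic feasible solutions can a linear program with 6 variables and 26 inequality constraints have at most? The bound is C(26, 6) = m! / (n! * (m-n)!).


Each vertex corresponds to some choice of n active constraints out of m, so the number of vertices is at most C(m, n) = m! / (n!(m-n)!).
m = 26, n = 6
Numerator: 26 * 25 * 24 * 23 * 22 * 21
Denominator: 6! = 720
C(26, 6) = 230230


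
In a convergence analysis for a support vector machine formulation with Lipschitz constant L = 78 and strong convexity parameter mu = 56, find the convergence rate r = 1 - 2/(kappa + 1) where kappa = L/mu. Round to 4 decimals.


Step 1: Compute the condition number.
kappa = L/mu = 78/56 = 1.3929
Step 2: Compute the convergence rate.
r = 1 - 2/(kappa + 1) = 1 - 2*mu/(L + mu) = (L - mu)/(L + mu) = 22/134 = 0.1642


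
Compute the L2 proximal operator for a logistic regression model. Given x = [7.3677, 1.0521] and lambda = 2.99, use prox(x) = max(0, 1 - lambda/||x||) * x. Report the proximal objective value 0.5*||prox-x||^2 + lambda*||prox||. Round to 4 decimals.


Step 1: Compute ||x||.
||x|| = 7.4424
Step 2: Compute scaling factor.
scale = max(0, 1 - 2.99/7.4424) = 0.5983
Step 3: prox(x) = [4.4077, 0.6294]
||prox(x)|| = 4.4524
Step 4: Proximal objective.
0.5*||prox-x||^2 = 4.4701
lambda*||prox|| = 13.3127
Total = 17.7828


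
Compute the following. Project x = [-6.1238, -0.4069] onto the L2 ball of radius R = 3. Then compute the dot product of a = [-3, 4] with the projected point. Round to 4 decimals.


Step 1: Compute ||x|| (intermediates to 6 decimals).
||x|| = sqrt((-6.1238)^2 + (-0.4069)^2) = 6.137303
Step 2: Project.
Since ||x|| > R, scale = R/||x|| = 3/6.137303 = 0.488814, proj(x) = scale * x
proj(x) = [-2.993399, -0.198898]
Step 3: Dot product.
a^T * proj(x) = -3*(-2.993399) + 4*(-0.198898) = 8.1846


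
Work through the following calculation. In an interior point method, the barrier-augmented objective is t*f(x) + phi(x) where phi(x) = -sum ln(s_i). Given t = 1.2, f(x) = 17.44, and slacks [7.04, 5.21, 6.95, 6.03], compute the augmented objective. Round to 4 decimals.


Step 1: Compute log-barrier.
ln values: [1.9516, 1.6506, 1.9387, 1.7967]
phi = -(1.9516 + 1.6506 + 1.9387 + 1.7967) = -7.3377
Step 2: Compute augmented objective.
t*f(x) = 1.2*17.44 = 20.928
Total = 20.928 - 7.3377 = 13.5903


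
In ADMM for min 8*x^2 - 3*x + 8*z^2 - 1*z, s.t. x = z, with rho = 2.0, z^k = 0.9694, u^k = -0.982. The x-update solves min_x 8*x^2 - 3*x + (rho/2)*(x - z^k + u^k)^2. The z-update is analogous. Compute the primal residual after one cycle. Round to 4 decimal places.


ADMM iteration with rho = 2.0, z^k = 0.9694, u^k = -0.982
Step 1: x-update.
Minimize 8*x^2 - 3*x + (2.0/2)*(x - 0.9694 - 0.982)^2
FOC: (2*8 + 2.0)*x = 3 + 2.0*(0.9694 + 0.982)
x^{k+1} = 0.3835
Step 2: z-update.
Minimize 8*z^2 - 1*z + (2.0/2)*(0.3835 - z - 0.982)^2
FOC: (2*8 + 2.0)*z = 1 + 2.0*(0.3835 - 0.982)
z^{k+1} = -0.0109
Step 3: u-update.
u^{k+1} = -0.982 + 0.3835 + 0.0109 = -0.5876
Step 4: Primal residual = |0.3835 + 0.0109| = 0.3944


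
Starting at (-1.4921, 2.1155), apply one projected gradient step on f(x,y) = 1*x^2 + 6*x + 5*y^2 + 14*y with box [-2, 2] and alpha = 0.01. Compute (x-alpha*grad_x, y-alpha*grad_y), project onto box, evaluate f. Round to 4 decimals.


Step 1: Compute gradient at (-1.4921, 2.1155).
grad_x = 2*1*-1.4921 + 6 = 3.0158
grad_y = 2*5*2.1155 + 14 = 35.155
Step 2: Gradient step.
x_raw = -1.4921 - 0.01*3.0158 = -1.5223
y_raw = 2.1155 - 0.01*35.155 = 1.764
Step 3: Project onto [-2, 2].
x_proj = clip(-1.5223) = -1.5223
y_proj = clip(1.764) = 1.764
Step 4: Evaluate f.
f(-1.5223, 1.764) = 33.4366


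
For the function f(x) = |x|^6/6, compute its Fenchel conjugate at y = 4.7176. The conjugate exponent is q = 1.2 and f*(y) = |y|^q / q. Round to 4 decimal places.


The conjugate exponent q satisfies 1/p + 1/q = 1.
p = 6, so q = 6/(6 - 1) = 1.2
|y|^q = 4.7176^1.2 = 6.4338
f*(4.7176) = 6.4338 / 1.2 = 5.3615


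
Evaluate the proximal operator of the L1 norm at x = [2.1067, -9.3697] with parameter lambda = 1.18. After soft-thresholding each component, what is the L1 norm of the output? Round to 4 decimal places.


Soft-thresholding with lambda = 1.18:
prox(2.1067) = sign(2.1067)*max(|2.1067| - 1.18, 0) = 0.9267
prox(-9.3697) = sign(-9.3697)*max(|-9.3697| - 1.18, 0) = -8.1897
prox(x) = [0.9267, -8.1897]
||prox(x)||_1 = 0.9267 + 8.1897 = 9.1164


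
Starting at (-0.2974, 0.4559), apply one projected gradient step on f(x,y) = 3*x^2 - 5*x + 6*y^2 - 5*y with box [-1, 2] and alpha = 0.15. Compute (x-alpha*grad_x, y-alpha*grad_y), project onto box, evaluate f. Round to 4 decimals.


Step 1: Compute gradient at (-0.2974, 0.4559).
grad_x = 2*3*-0.2974 - 5 = -6.7844
grad_y = 2*6*0.4559 - 5 = 0.4708
Step 2: Gradient step.
x_raw = -0.2974 - 0.15*-6.7844 = 0.7203
y_raw = 0.4559 - 0.15*0.4708 = 0.3853
Step 3: Project onto [-1, 2].
x_proj = clip(0.7203) = 0.7203
y_proj = clip(0.3853) = 0.3853
Step 4: Evaluate f.
f(0.7203, 0.3853) = -3.0807


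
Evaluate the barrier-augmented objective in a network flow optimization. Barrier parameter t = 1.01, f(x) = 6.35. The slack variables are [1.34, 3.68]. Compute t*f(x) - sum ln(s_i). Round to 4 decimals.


Step 1: Compute log-barrier.
ln values: [0.2927, 1.3029]
phi = -(0.2927 + 1.3029) = -1.5956
Step 2: Compute augmented objective.
t*f(x) = 1.01*6.35 = 6.4135
Total = 6.4135 - 1.5956 = 4.8179


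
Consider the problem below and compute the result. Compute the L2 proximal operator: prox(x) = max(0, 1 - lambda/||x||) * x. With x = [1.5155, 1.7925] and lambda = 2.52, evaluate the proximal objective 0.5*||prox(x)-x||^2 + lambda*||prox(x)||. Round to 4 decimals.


Step 1: Compute ||x||.
||x|| = 2.3473
Step 2: Compute scaling factor.
scale = max(0, 1 - 2.52/2.3473) = 0.0
Step 3: prox(x) = [0.0, 0.0]
||prox(x)|| = 0.0
Step 4: Proximal objective.
0.5*||prox-x||^2 = 2.7549
lambda*||prox|| = 0.0
Total = 2.7549


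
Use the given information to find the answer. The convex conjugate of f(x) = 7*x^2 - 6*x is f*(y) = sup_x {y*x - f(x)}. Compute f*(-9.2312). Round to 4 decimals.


f*(y) = sup_x {y*x - a*x^2 - b*x} = sup_x {(y-b)*x - a*x^2}
FOC: (y - b) - 2a*x = 0 => x* = (y - b)/(2a)
x* = (-9.2312 + 6)/(2*7) = -0.2308
f*(-9.2312) = (y-b)^2/(4a) = (-9.2312 + 6)^2/(4*7)
= 10.4407/28 = 0.3729


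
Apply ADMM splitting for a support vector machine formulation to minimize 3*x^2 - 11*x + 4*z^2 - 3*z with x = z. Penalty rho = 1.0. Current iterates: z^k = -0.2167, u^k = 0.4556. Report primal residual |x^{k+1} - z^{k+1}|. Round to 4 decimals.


ADMM iteration with rho = 1.0, z^k = -0.2167, u^k = 0.4556
Step 1: x-update.
Minimize 3*x^2 - 11*x + (1.0/2)*(x + 0.2167 + 0.4556)^2
FOC: (2*3 + 1.0)*x = 11 + 1.0*(-0.2167 - 0.4556)
x^{k+1} = 1.4754
Step 2: z-update.
Minimize 4*z^2 - 3*z + (1.0/2)*(1.4754 - z + 0.4556)^2
FOC: (2*4 + 1.0)*z = 3 + 1.0*(1.4754 + 0.4556)
z^{k+1} = 0.5479
Step 3: u-update.
u^{k+1} = 0.4556 + 1.4754 - 0.5479 = 1.3831
Step 4: Primal residual = |1.4754 - 0.5479| = 0.9275


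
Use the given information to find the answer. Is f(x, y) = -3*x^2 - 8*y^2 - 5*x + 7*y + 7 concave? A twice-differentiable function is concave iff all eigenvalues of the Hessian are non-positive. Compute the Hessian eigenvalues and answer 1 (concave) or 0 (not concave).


The Hessian of f(x,y) = -3*x^2 - 8*y^2 - 5*x + 7*y + 7 is:
H = [[-6, 0], [0, -16]]
Trace = -6 - 16 = -22
Determinant = -6*-16 - (0)^2 = 96
Discriminant = (-22)^2 - 4*96 = 100.0
Eigenvalues: lambda_1 = -16.0, lambda_2 = -6.0
The function is concave.

1


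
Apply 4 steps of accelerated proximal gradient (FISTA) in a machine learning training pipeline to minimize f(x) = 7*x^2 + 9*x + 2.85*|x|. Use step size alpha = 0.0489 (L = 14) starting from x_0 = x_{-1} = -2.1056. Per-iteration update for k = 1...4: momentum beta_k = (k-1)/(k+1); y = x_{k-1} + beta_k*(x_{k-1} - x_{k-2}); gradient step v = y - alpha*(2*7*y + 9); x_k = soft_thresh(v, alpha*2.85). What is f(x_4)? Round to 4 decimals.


FISTA on f(x) = 7*x^2 + 9*x + 2.85*|x|
L = 14, alpha = 0.0489
Iteration 1: beta = 0.0, y = -2.1056 + 0.0*(-2.1056 + 2.1056) = -2.1056
  grad(y) = -20.4784, v = y - alpha*grad = -1.1042
  prox(v) = soft_thresh(-1.1042, 0.1394) = -0.9648
Iteration 2: beta = 0.3333, y = -0.9648 + 0.3333*(-0.9648 + 2.1056) = -0.5846
  grad(y) = 0.8158, v = y - alpha*grad = -0.6245
  prox(v) = soft_thresh(-0.6245, 0.1394) = -0.4851
Iteration 3: beta = 0.5, y = -0.4851 + 0.5*(-0.4851 + 0.9648) = -0.2453
  grad(y) = 5.5665, v = y - alpha*grad = -0.5175
  prox(v) = soft_thresh(-0.5175, 0.1394) = -0.3781
Iteration 4: beta = 0.6, y = -0.3781 + 0.6*(-0.3781 + 0.4851) = -0.3139
  grad(y) = 4.6058, v = y - alpha*grad = -0.5391
  prox(v) = soft_thresh(-0.5391, 0.1394) = -0.3997
f(x_4) = 7*(-0.3997)^2 + 9*(-0.3997) + 2.85*|-0.3997| = -1.3399


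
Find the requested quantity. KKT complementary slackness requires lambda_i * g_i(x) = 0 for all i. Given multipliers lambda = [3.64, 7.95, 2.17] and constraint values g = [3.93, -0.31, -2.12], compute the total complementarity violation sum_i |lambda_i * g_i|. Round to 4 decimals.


KKT complementary slackness check:
lambda_1 * g_1 = 3.64 * 3.93 = 14.3052
lambda_2 * g_2 = 7.95 * -0.31 = -2.4645
lambda_3 * g_3 = 2.17 * -2.12 = -4.6004
Total violation = 14.3052 + 2.4645 + 4.6004 = 21.3701


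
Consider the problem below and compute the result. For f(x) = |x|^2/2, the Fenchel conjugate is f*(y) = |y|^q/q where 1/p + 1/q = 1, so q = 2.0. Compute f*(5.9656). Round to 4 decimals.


The conjugate exponent q satisfies 1/p + 1/q = 1.
p = 2, so q = 2/(2 - 1) = 2.0
|y|^q = 5.9656^2.0 = 35.5884
f*(5.9656) = 35.5884 / 2.0 = 17.7942


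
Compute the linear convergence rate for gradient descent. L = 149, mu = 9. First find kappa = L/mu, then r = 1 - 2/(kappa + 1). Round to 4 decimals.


Step 1: Compute the condition number.
kappa = L/mu = 149/9 = 16.5556
Step 2: Compute the convergence rate.
r = 1 - 2/(kappa + 1) = 1 - 2*mu/(L + mu) = (L - mu)/(L + mu) = 140/158 = 0.8861


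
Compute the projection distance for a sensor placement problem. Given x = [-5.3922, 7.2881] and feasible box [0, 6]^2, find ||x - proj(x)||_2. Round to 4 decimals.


Project each component onto [0, 6].
clip(-5.3922) = 0.0, clip(7.2881) = 6.0
Projection = [0.0, 6.0]
Squared diffs: [29.0758, 1.6592]
Distance = sqrt(30.735) = 5.5439


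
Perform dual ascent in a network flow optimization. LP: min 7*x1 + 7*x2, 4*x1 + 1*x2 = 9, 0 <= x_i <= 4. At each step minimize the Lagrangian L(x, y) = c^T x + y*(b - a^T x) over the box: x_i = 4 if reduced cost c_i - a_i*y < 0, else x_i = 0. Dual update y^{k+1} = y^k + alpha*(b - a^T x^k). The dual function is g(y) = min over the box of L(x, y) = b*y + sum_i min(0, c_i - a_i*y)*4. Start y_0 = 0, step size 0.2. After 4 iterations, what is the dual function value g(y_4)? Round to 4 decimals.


Dual ascent for LP: min 7*x1 + 7*x2, 4*x1 + 1*x2 = 9, 0 <= x_i <= 4
Step 1: y^k = 0.0, reduced costs: (7.0, 7.0)
  x^k = (0.0, 0.0), subgradient = b - a^T x = 9.0
  y^{k+1} = 0.0 + 0.2*9.0 = 1.8
Step 2: y^k = 1.8, reduced costs: (-0.2, 5.2)
  x^k = (4.0, 0.0), subgradient = b - a^T x = -7.0
  y^{k+1} = 1.8 + 0.2*-7.0 = 0.4
Step 3: y^k = 0.4, reduced costs: (5.4, 6.6)
  x^k = (0.0, 0.0), subgradient = b - a^T x = 9.0
  y^{k+1} = 0.4 + 0.2*9.0 = 2.2
Step 4: y^k = 2.2, reduced costs: (-1.8, 4.8)
  x^k = (4.0, 0.0), subgradient = b - a^T x = -7.0
  y^{k+1} = 2.2 + 0.2*-7.0 = 0.8
Dual objective at y_4 = 0.8: reduced costs (3.8, 6.2), box minimizer x = (0.0, 0.0)
g(y_4) = b*y + (c1 - a1*y)*x1 + (c2 - a2*y)*x2 = 9*0.8 + 3.8*0.0 + 6.2*0.0 = 7.2 + 0.0 + 0.0 = 7.2


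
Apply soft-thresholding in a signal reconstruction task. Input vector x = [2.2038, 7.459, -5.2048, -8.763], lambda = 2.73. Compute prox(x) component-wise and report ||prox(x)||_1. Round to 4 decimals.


Soft-thresholding with lambda = 2.73:
prox(2.2038) = sign(2.2038)*max(|2.2038| - 2.73, 0) = 0.0
prox(7.459) = sign(7.459)*max(|7.459| - 2.73, 0) = 4.729
prox(-5.2048) = sign(-5.2048)*max(|-5.2048| - 2.73, 0) = -2.4748
prox(-8.763) = sign(-8.763)*max(|-8.763| - 2.73, 0) = -6.033
prox(x) = [0.0, 4.729, -2.4748, -6.033]
||prox(x)||_1 = 0.0 + 4.729 + 2.4748 + 6.033 = 13.2368


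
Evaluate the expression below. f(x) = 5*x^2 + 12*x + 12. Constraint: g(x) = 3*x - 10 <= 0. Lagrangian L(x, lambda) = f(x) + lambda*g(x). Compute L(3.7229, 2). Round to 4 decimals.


Step 1: Evaluate f(x).
f(3.7229) = 5*3.7229^2 + 12*3.7229 + 12 = 125.9747
Step 2: Evaluate g(x).
g(3.7229) = 3*3.7229 - 10 = 1.1687
Step 3: Compute Lagrangian.
L = 125.9747 + 2*1.1687 = 128.3121


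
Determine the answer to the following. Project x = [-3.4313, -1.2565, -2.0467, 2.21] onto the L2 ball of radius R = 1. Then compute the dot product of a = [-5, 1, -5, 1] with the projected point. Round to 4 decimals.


Step 1: Compute ||x|| (intermediates to 6 decimals).
||x|| = sqrt((-3.4313)^2 + (-1.2565)^2 + (-2.0467)^2 + 2.21^2) = 4.735577
Step 2: Project.
Since ||x|| > R, scale = R/||x|| = 1/4.735577 = 0.211168, proj(x) = scale * x
proj(x) = [-0.724581, -0.265333, -0.432198, 0.466681]
Step 3: Dot product.
a^T * proj(x) = -5*(-0.724581) + 1*(-0.265333) - 5*(-0.432198) + 1*0.466681 = 5.9852


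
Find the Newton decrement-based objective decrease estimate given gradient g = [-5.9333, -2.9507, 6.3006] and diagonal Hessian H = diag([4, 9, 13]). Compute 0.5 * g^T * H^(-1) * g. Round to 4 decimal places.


Step 1: H is diagonal, so H^(-1) * g = [-1.4833, -0.3279, 0.4847].
Step 2: g^T H^(-1) g = sum_i g_i^2 / H_ii
  = (-5.9333)^2/4 + (-2.9507)^2/9 + (6.3006)^2/13
  = 8.801 + 0.9674 + 3.0537 = 12.8221
Step 3: Objective decrease = 0.5 * g^T H^(-1) g = 6.411


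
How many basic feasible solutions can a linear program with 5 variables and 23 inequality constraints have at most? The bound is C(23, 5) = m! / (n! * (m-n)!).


Each vertex corresponds to some choice of n active constraints out of m, so the number of vertices is at most C(m, n) = m! / (n!(m-n)!).
m = 23, n = 5
Numerator: 23 * 22 * 21 * 20 * 19
Denominator: 5! = 120
C(23, 5) = 33649


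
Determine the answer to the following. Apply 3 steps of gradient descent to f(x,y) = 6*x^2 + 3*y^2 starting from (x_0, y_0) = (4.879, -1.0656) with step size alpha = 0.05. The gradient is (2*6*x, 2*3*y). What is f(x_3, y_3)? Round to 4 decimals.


Gradient descent on f(x,y) = 6*x^2 + 3*y^2.
Starting point: (4.879, -1.0656), alpha = 0.05
Step 1: grad_x = 2*6*4.879 = 58.548, grad_y = 2*3*-1.0656 = -6.3936
  x_1 = 4.879 - 0.05*58.548 = 1.9516
  y_1 = -1.0656 - 0.05*-6.3936 = -0.7459
Step 2: grad_x = 2*6*1.9516 = 23.4192, grad_y = 2*3*-0.7459 = -4.4755
  x_2 = 1.9516 - 0.05*23.4192 = 0.7806
  y_2 = -0.7459 - 0.05*-4.4755 = -0.5221
Step 3: grad_x = 2*6*0.7806 = 9.3677, grad_y = 2*3*-0.5221 = -3.1329
  x_3 = 0.7806 - 0.05*9.3677 = 0.3123
  y_3 = -0.5221 - 0.05*-3.1329 = -0.3655
f(0.3123, -0.3655) = 6*0.3123^2 + 3*(-0.3655)^2 = 0.9858


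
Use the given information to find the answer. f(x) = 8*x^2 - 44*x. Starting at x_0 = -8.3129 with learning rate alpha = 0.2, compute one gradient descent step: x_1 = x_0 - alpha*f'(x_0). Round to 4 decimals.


We compute the gradient at x_0 and apply the update.
f'(x) = 16*x - 44
f'(-8.3129) = 16*-8.3129 - 44 = -177.0064
x_1 = -8.3129 - 0.2*-177.0064 = 27.0884


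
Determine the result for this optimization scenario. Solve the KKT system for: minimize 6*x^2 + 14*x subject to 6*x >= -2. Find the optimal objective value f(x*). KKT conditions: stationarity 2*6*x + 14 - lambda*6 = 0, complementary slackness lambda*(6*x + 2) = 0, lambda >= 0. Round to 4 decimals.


Step 1: Try lambda = 0 (constraint inactive).
x_unc = -14/(2*6) = -1.1667
Check: 6*-1.1667 = -7.0002 < -2 -- violated!
Step 2: Constraint must be active: 6*x = -2
x* = -2/6 = -1/3 = -0.3333 (rounded; the exact value -1/3 is used below)
lambda = (2*6*(-1/3) + 14)/6 = 1.6667
Step 3: Compute optimal value.
f(x*) = 6*(-1/3)^2 + 14*(-1/3) = -4.0


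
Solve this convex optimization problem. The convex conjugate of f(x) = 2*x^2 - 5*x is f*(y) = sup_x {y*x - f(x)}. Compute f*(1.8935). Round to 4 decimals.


f*(y) = sup_x {y*x - a*x^2 - b*x} = sup_x {(y-b)*x - a*x^2}
FOC: (y - b) - 2a*x = 0 => x* = (y - b)/(2a)
x* = (1.8935 + 5)/(2*2) = 1.7234
f*(1.8935) = (y-b)^2/(4a) = (1.8935 + 5)^2/(4*2)
= 47.5203/8 = 5.94


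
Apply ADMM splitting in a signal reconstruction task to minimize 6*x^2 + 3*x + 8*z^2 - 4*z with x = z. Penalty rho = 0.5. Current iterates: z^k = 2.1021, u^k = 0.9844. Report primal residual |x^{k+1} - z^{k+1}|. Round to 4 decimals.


ADMM iteration with rho = 0.5, z^k = 2.1021, u^k = 0.9844
Step 1: x-update.
Minimize 6*x^2 + 3*x + (0.5/2)*(x - 2.1021 + 0.9844)^2
FOC: (2*6 + 0.5)*x = -3 + 0.5*(2.1021 - 0.9844)
x^{k+1} = -0.1953
Step 2: z-update.
Minimize 8*z^2 - 4*z + (0.5/2)*(-0.1953 - z + 0.9844)^2
FOC: (2*8 + 0.5)*z = 4 + 0.5*(-0.1953 + 0.9844)
z^{k+1} = 0.2663
Step 3: u-update.
u^{k+1} = 0.9844 - 0.1953 - 0.2663 = 0.5228
Step 4: Primal residual = |-0.1953 - 0.2663| = 0.4616


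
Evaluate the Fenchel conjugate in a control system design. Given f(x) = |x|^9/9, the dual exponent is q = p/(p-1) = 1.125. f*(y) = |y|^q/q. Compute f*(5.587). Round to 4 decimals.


The conjugate exponent q satisfies 1/p + 1/q = 1.
p = 9, so q = 9/(9 - 1) = 1.125
|y|^q = 5.587^1.125 = 6.9275
f*(5.587) = 6.9275 / 1.125 = 6.1578


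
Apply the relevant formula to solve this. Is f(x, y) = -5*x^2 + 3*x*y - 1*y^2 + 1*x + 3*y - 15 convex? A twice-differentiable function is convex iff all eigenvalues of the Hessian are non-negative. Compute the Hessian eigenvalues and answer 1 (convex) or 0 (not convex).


The Hessian of f(x,y) = -5*x^2 + 3*x*y - 1*y^2 + 1*x + 3*y - 15 is:
H = [[-10, 3], [3, -2]]
Trace = -10 - 2 = -12
Determinant = -10*-2 - (3)^2 = 11
Discriminant = (-12)^2 - 4*11 = 100.0
Eigenvalues: lambda_1 = -11.0, lambda_2 = -1.0
The function is not convex.

0


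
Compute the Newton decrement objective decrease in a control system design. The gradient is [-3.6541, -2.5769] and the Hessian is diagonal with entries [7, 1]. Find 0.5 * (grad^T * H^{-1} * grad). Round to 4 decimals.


Step 1: H is diagonal, so H^(-1) * g = [-0.522, -2.5769].
Step 2: g^T H^(-1) g = sum_i g_i^2 / H_ii
  = (-3.6541)^2/7 + (-2.5769)^2/1
  = 1.9075 + 6.6404 = 8.5479
Step 3: Objective decrease = 0.5 * g^T H^(-1) g = 4.274


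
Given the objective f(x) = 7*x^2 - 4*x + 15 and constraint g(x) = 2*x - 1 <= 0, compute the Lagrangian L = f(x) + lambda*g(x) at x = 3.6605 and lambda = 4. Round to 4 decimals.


Step 1: Evaluate f(x).
f(3.6605) = 7*3.6605^2 - 4*3.6605 + 15 = 94.1528
Step 2: Evaluate g(x).
g(3.6605) = 2*3.6605 - 1 = 6.321
Step 3: Compute Lagrangian.
L = 94.1528 + 4*6.321 = 119.4368


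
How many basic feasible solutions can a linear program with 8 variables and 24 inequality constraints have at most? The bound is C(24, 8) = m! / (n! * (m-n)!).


Each vertex corresponds to some choice of n active constraints out of m, so the number of vertices is at most C(m, n) = m! / (n!(m-n)!).
m = 24, n = 8
Numerator: 24 * 23 * 22 * 21 * 20 * 19 * 18 * 17
Denominator: 8! = 40320
C(24, 8) = 735471


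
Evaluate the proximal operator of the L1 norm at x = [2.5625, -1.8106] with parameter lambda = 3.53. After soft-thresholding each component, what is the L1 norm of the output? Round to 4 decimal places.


Soft-thresholding with lambda = 3.53:
prox(2.5625) = sign(2.5625)*max(|2.5625| - 3.53, 0) = 0.0
prox(-1.8106) = sign(-1.8106)*max(|-1.8106| - 3.53, 0) = 0.0
prox(x) = [0.0, 0.0]
||prox(x)||_1 = 0.0 + 0.0 = 0.0


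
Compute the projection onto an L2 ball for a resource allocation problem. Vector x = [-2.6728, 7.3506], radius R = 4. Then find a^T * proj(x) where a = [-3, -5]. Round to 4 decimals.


Step 1: Compute ||x|| (intermediates to 6 decimals).
||x|| = sqrt((-2.6728)^2 + 7.3506^2) = 7.821456
Step 2: Project.
Since ||x|| > R, scale = R/||x|| = 4/7.821456 = 0.511414, proj(x) = scale * x
proj(x) = [-1.366907, 3.7592]
Step 3: Dot product.
a^T * proj(x) = -3*(-1.366907) - 5*3.7592 = -14.6953


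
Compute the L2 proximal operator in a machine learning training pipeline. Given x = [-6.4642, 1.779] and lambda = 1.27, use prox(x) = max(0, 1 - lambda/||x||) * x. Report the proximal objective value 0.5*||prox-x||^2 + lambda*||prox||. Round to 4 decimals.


Step 1: Compute ||x||.
||x|| = 6.7045
Step 2: Compute scaling factor.
scale = max(0, 1 - 1.27/6.7045) = 0.8106
Step 3: prox(x) = [-5.2397, 1.442]
||prox(x)|| = 5.4345
Step 4: Proximal objective.
0.5*||prox-x||^2 = 0.8065
lambda*||prox|| = 6.9018
Total = 7.7083


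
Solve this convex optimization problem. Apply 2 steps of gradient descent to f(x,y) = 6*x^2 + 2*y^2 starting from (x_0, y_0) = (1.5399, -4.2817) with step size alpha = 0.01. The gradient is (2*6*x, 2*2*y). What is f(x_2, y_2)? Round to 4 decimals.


Gradient descent on f(x,y) = 6*x^2 + 2*y^2.
Starting point: (1.5399, -4.2817), alpha = 0.01
Step 1: grad_x = 2*6*1.5399 = 18.4788, grad_y = 2*2*-4.2817 = -17.1268
  x_1 = 1.5399 - 0.01*18.4788 = 1.3551
  y_1 = -4.2817 - 0.01*-17.1268 = -4.1104
Step 2: grad_x = 2*6*1.3551 = 16.2613, grad_y = 2*2*-4.1104 = -16.4417
  x_2 = 1.3551 - 0.01*16.2613 = 1.1925
  y_2 = -4.1104 - 0.01*-16.4417 = -3.946
f(1.1925, -3.946) = 6*1.1925^2 + 2*(-3.946)^2 = 39.6744


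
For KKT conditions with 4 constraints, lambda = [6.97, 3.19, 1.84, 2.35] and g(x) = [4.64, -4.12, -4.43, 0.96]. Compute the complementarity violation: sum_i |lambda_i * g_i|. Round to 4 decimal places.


KKT complementary slackness check:
lambda_1 * g_1 = 6.97 * 4.64 = 32.3408
lambda_2 * g_2 = 3.19 * -4.12 = -13.1428
lambda_3 * g_3 = 1.84 * -4.43 = -8.1512
lambda_4 * g_4 = 2.35 * 0.96 = 2.256
Total violation = 32.3408 + 13.1428 + 8.1512 + 2.256 = 55.8908
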